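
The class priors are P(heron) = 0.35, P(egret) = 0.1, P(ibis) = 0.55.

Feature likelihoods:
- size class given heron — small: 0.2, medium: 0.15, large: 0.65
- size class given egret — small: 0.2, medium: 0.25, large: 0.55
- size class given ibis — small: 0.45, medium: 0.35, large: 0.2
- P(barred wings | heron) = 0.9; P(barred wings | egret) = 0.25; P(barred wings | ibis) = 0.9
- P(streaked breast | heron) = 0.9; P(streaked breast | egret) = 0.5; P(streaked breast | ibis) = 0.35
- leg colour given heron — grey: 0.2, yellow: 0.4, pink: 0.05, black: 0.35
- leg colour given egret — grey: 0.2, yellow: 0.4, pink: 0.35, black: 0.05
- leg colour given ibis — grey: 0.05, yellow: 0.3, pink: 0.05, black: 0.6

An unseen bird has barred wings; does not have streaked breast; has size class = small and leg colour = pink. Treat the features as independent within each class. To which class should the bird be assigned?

ibis

heron: 0.35 × 0.2 × 0.9 × (1−0.9) × 0.05 = 0.000315
egret: 0.1 × 0.2 × 0.25 × (1−0.5) × 0.35 = 0.000875
ibis: 0.55 × 0.45 × 0.9 × (1−0.35) × 0.05 = 0.007239375
Highest score → ibis.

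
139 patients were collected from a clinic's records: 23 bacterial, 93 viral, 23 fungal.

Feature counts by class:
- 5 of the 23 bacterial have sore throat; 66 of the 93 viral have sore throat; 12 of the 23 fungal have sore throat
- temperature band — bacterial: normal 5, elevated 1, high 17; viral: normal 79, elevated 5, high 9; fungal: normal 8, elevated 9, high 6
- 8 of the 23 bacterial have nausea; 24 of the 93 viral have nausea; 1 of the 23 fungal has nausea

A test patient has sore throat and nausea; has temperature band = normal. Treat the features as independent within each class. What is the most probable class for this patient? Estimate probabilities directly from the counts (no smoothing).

bacterial: (23/139) × (5/23) × (5/23) × (8/23) ≈ 0.00271994
viral: (93/139) × (66/93) × (79/93) × (24/93) ≈ 0.104088
fungal: (23/139) × (12/23) × (8/23) × (1/23) ≈ 0.00130557
Highest score → viral.

viral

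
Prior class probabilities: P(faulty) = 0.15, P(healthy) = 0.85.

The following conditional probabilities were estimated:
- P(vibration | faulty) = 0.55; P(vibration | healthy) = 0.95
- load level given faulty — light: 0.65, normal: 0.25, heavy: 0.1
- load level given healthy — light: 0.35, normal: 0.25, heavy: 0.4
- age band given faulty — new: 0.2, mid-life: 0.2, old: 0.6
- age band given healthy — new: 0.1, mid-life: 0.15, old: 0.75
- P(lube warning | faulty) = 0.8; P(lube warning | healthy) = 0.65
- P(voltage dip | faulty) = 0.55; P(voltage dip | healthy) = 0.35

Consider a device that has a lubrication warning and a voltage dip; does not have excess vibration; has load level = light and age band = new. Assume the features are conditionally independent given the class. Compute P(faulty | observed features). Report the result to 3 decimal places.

0.919

faulty: 0.15 × (1−0.55) × 0.65 × 0.2 × 0.8 × 0.55 = 0.003861
healthy: 0.85 × (1−0.95) × 0.35 × 0.1 × 0.65 × 0.35 = 0.00033840625
P(faulty | x) = 0.003861 / 0.00419940625 ≈ 0.919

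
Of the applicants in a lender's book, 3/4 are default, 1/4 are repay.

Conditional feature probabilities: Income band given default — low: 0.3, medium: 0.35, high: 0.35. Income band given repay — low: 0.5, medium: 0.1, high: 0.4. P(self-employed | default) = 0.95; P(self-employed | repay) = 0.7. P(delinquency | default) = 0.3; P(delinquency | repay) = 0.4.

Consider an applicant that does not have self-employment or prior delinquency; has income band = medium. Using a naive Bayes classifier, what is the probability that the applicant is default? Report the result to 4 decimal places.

0.6712

default: 0.75 × 0.35 × (1−0.95) × (1−0.3) = 0.0091875
repay: 0.25 × 0.1 × (1−0.7) × (1−0.4) = 0.0045
P(default | x) = 0.0091875 / 0.0136875 ≈ 0.6712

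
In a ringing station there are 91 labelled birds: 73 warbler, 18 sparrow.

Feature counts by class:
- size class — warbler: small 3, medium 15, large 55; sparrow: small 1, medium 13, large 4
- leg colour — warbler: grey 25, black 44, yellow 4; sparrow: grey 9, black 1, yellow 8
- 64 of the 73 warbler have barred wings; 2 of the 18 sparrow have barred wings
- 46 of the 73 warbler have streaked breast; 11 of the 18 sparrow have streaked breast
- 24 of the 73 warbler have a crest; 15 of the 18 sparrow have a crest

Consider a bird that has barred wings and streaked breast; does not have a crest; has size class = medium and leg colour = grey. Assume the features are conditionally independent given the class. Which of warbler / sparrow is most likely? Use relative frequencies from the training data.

warbler: (73/91) × (15/73) × (25/73) × (64/73) × (46/73) × (49/73) ≈ 0.020933
sparrow: (18/91) × (13/18) × (9/18) × (2/18) × (11/18) × (3/18) ≈ 0.000808348
Highest score → warbler.

warbler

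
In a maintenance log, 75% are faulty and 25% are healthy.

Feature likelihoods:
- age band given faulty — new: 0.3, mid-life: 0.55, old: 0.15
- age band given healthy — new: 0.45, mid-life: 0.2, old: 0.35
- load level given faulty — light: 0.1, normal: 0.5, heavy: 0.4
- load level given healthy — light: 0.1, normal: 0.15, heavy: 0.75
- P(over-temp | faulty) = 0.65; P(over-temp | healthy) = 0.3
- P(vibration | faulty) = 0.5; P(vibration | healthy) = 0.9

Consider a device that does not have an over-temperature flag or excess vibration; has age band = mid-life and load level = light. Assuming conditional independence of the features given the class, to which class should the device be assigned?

faulty: 0.75 × 0.55 × 0.1 × (1−0.65) × (1−0.5) = 0.00721875
healthy: 0.25 × 0.2 × 0.1 × (1−0.3) × (1−0.9) = 0.00035
Highest score → faulty.

faulty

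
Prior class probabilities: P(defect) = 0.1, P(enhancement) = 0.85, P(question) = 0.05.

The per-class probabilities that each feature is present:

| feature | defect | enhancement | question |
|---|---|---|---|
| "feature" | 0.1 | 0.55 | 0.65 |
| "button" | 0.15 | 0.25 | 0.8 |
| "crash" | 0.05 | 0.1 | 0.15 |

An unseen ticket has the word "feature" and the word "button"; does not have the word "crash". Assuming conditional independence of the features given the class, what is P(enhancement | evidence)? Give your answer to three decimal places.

0.817

defect: 0.1 × 0.1 × 0.15 × (1−0.05) = 0.001425
enhancement: 0.85 × 0.55 × 0.25 × (1−0.1) = 0.1051875
question: 0.05 × 0.65 × 0.8 × (1−0.15) = 0.0221
P(enhancement | x) = 0.1051875 / 0.1287125 ≈ 0.817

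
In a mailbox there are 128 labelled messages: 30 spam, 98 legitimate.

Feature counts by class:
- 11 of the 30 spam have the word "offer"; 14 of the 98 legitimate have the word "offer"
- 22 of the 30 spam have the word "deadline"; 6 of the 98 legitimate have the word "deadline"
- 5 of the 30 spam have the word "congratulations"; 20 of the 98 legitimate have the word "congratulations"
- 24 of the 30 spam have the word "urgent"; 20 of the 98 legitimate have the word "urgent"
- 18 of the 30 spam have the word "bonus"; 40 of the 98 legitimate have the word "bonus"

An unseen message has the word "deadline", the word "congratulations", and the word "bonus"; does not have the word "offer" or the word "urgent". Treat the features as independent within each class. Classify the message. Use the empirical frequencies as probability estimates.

spam: (30/128) × (19/30) × (22/30) × (5/30) × (6/30) × (18/30) ≈ 0.00217708
legitimate: (98/128) × (84/98) × (6/98) × (20/98) × (78/98) × (40/98) ≈ 0.0026638
Highest score → legitimate.

legitimate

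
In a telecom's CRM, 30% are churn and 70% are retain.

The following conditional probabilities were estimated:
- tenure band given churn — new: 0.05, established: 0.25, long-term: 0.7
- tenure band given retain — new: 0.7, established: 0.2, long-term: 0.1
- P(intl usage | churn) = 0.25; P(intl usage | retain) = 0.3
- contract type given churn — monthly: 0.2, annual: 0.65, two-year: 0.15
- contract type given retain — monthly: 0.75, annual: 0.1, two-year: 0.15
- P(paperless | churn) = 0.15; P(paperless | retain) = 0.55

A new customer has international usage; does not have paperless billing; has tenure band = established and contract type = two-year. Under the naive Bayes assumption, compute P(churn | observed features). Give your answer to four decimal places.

churn: 0.3 × 0.25 × 0.25 × 0.15 × (1−0.15) = 0.002390625
retain: 0.7 × 0.2 × 0.3 × 0.15 × (1−0.55) = 0.002835
P(churn | x) = 0.002390625 / 0.005225625 ≈ 0.4575

0.4575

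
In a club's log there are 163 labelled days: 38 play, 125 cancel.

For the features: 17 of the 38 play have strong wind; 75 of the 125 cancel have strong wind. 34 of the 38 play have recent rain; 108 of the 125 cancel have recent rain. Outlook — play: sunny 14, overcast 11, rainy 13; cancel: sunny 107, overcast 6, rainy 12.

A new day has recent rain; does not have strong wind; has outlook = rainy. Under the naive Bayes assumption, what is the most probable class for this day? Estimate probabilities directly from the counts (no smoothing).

play

play: (38/163) × (21/38) × (34/38) × (13/38) ≈ 0.0394354
cancel: (125/163) × (50/125) × (108/125) × (12/125) ≈ 0.0254429
Highest score → play.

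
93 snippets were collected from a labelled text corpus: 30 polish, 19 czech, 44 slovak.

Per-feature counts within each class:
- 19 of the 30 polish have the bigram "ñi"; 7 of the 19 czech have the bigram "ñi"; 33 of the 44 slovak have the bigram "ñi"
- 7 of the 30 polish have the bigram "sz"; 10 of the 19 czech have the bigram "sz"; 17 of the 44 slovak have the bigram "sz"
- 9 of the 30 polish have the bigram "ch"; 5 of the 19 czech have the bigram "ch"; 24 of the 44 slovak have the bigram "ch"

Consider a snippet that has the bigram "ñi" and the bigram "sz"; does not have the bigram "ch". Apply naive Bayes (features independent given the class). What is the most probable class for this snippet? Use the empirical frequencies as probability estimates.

polish: (30/93) × (19/30) × (7/30) × (21/30) ≈ 0.0333692
czech: (19/93) × (7/19) × (10/19) × (14/19) ≈ 0.0291901
slovak: (44/93) × (33/44) × (17/44) × (20/44) ≈ 0.0623167
Highest score → slovak.

slovak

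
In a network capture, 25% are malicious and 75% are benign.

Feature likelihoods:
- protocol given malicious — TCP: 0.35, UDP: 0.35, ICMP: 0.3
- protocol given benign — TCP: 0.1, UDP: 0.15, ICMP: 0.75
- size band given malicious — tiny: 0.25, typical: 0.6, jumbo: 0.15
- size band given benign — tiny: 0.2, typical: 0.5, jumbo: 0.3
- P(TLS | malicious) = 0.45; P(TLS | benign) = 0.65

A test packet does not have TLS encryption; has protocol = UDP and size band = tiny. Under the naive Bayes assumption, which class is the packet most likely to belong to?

malicious

malicious: 0.25 × 0.35 × 0.25 × (1−0.45) = 0.01203125
benign: 0.75 × 0.15 × 0.2 × (1−0.65) = 0.007875
Highest score → malicious.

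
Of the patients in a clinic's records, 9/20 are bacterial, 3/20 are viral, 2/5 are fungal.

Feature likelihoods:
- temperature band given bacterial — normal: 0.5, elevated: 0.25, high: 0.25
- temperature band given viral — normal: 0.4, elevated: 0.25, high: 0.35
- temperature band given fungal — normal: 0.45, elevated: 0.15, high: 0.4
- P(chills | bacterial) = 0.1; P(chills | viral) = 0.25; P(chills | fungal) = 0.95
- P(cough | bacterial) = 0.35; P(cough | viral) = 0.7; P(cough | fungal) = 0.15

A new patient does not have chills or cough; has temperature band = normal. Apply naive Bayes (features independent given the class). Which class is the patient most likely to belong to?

bacterial

bacterial: 0.45 × 0.5 × (1−0.1) × (1−0.35) = 0.131625
viral: 0.15 × 0.4 × (1−0.25) × (1−0.7) = 0.0135
fungal: 0.4 × 0.45 × (1−0.95) × (1−0.15) = 0.00765
Highest score → bacterial.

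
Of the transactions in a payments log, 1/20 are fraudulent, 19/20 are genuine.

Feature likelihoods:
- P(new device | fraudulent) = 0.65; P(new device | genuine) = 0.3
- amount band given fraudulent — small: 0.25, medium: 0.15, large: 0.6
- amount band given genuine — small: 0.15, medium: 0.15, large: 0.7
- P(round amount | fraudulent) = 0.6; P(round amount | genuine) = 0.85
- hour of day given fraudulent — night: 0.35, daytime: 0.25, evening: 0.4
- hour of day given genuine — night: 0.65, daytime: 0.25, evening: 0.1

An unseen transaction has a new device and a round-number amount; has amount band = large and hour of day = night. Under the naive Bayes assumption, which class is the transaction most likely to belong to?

genuine

fraudulent: 0.05 × 0.65 × 0.6 × 0.6 × 0.35 = 0.004095
genuine: 0.95 × 0.3 × 0.7 × 0.85 × 0.65 = 0.11022375
Highest score → genuine.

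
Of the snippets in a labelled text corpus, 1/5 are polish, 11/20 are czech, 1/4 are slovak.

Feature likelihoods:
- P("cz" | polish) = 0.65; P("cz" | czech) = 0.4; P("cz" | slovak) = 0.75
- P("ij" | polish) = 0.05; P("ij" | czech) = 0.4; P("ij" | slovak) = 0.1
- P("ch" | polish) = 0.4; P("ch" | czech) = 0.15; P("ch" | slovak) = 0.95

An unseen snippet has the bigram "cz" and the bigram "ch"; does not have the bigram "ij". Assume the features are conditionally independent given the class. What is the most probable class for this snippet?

slovak

polish: 0.2 × 0.65 × (1−0.05) × 0.4 = 0.0494
czech: 0.55 × 0.4 × (1−0.4) × 0.15 = 0.0198
slovak: 0.25 × 0.75 × (1−0.1) × 0.95 = 0.1603125
Highest score → slovak.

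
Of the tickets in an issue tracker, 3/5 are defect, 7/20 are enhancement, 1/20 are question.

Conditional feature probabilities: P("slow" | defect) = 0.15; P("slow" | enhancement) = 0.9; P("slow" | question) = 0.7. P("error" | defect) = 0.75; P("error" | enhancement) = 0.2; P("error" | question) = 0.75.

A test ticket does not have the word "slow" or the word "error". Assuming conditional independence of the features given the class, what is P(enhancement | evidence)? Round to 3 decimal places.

0.176

defect: 0.6 × (1−0.15) × (1−0.75) = 0.1275
enhancement: 0.35 × (1−0.9) × (1−0.2) = 0.028
question: 0.05 × (1−0.7) × (1−0.75) = 0.00375
P(enhancement | x) = 0.028 / 0.15925 ≈ 0.176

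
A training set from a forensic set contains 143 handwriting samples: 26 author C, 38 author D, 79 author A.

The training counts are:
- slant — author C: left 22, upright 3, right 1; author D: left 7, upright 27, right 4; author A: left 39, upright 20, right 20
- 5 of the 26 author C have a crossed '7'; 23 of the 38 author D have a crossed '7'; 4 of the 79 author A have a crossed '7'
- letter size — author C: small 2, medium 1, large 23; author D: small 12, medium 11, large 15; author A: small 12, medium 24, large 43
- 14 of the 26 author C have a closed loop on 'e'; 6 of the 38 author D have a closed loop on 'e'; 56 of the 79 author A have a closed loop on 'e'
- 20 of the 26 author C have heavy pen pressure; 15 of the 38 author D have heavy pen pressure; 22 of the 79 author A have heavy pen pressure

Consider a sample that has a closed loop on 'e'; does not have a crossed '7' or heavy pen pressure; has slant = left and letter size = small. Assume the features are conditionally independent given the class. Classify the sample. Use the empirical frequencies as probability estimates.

author A

author C: (26/143) × (22/26) × (21/26) × (2/26) × (14/26) × (6/26) ≈ 0.00118774
author D: (38/143) × (7/38) × (15/38) × (12/38) × (6/38) × (23/38) ≈ 0.000583149
author A: (79/143) × (39/79) × (75/79) × (12/79) × (56/79) × (57/79) ≈ 0.0201153
Highest score → author A.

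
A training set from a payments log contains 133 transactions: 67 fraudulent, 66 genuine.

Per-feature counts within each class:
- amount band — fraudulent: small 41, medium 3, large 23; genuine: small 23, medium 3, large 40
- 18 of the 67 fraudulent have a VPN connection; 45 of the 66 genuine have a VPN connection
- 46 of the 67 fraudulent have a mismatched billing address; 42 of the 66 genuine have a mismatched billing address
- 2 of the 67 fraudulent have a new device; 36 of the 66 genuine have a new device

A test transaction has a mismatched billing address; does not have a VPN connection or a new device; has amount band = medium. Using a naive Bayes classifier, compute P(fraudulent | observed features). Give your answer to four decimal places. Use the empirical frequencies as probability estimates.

0.8411

fraudulent: (67/133) × (3/67) × (49/67) × (46/67) × (65/67) ≈ 0.0109878
genuine: (66/133) × (3/66) × (21/66) × (42/66) × (30/66) ≈ 0.002076
P(fraudulent | x) = 0.0109878 / 0.0130638 ≈ 0.8411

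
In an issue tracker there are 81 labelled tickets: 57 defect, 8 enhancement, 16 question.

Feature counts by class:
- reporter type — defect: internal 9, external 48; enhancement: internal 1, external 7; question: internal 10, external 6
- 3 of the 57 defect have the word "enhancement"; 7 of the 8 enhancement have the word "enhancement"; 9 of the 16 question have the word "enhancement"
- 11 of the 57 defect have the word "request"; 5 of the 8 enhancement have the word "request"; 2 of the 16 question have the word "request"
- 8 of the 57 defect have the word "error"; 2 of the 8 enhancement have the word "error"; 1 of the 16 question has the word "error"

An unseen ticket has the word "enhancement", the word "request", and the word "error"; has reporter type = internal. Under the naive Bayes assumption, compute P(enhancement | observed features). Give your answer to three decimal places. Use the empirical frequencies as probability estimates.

0.707

defect: (57/81) × (9/57) × (3/57) × (11/57) × (8/57) ≈ 0.000158393
enhancement: (8/81) × (1/8) × (7/8) × (5/8) × (2/8) ≈ 0.00168789
question: (16/81) × (10/16) × (9/16) × (2/16) × (1/16) ≈ 0.000542535
P(enhancement | x) = 0.00168789 / 0.002388818 ≈ 0.707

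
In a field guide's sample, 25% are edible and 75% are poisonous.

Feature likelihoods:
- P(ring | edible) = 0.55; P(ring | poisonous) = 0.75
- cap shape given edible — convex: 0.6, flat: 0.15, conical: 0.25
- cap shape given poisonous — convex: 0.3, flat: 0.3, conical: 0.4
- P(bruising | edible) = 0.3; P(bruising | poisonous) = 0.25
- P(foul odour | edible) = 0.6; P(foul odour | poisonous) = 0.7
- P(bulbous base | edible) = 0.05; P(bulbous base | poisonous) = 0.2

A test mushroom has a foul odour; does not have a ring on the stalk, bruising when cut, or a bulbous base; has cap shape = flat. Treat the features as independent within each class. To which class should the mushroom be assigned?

poisonous

edible: 0.25 × (1−0.55) × 0.15 × (1−0.3) × 0.6 × (1−0.05) = 0.006733125
poisonous: 0.75 × (1−0.75) × 0.3 × (1−0.25) × 0.7 × (1−0.2) = 0.023625
Highest score → poisonous.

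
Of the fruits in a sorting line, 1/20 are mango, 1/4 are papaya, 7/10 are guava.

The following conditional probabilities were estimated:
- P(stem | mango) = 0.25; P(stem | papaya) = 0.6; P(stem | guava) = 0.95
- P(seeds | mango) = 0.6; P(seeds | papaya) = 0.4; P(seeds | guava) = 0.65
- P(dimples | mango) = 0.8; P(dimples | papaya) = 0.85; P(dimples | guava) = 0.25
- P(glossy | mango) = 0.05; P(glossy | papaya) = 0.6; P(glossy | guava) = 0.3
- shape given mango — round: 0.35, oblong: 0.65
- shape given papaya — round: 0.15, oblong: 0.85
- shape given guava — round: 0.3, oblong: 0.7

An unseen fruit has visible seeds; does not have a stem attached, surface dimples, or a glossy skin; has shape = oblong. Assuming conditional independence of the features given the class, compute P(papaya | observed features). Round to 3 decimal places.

0.155

mango: 0.05 × (1−0.25) × 0.6 × (1−0.8) × (1−0.05) × 0.65 = 0.00277875
papaya: 0.25 × (1−0.6) × 0.4 × (1−0.85) × (1−0.6) × 0.85 = 0.00204
guava: 0.7 × (1−0.95) × 0.65 × (1−0.25) × (1−0.3) × 0.7 = 0.008360625
P(papaya | x) = 0.00204 / 0.013179375 ≈ 0.155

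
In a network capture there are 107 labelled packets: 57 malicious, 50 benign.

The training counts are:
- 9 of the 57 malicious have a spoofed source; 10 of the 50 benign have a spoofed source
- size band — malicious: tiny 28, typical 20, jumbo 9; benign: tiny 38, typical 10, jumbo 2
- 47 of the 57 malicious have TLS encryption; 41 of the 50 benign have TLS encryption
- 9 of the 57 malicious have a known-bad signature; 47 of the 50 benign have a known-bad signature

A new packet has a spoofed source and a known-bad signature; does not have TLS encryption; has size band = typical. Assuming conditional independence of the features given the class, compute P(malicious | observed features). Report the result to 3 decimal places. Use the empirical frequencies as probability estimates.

malicious: (57/107) × (9/57) × (20/57) × (10/57) × (9/57) ≈ 0.000817536
benign: (50/107) × (10/50) × (10/50) × (9/50) × (47/50) ≈ 0.00316262
P(malicious | x) = 0.000817536 / 0.003980156 ≈ 0.205

0.205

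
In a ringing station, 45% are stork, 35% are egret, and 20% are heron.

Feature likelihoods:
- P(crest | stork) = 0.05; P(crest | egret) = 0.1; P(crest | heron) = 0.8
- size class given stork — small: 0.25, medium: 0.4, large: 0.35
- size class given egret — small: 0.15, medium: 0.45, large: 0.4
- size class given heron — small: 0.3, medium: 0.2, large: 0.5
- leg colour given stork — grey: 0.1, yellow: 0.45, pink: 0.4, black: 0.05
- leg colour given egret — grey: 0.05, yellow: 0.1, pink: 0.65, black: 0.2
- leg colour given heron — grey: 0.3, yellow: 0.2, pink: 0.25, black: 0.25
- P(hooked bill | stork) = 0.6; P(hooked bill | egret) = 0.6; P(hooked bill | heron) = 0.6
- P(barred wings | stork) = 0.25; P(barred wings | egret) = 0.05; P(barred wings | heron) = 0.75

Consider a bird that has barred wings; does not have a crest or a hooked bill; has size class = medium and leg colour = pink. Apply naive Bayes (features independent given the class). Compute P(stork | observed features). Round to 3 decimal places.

stork: 0.45 × (1−0.05) × 0.4 × 0.4 × (1−0.6) × 0.25 = 0.00684
egret: 0.35 × (1−0.1) × 0.45 × 0.65 × (1−0.6) × 0.05 = 0.00184275
heron: 0.2 × (1−0.8) × 0.2 × 0.25 × (1−0.6) × 0.75 = 0.0006
P(stork | x) = 0.00684 / 0.00928275 ≈ 0.737

0.737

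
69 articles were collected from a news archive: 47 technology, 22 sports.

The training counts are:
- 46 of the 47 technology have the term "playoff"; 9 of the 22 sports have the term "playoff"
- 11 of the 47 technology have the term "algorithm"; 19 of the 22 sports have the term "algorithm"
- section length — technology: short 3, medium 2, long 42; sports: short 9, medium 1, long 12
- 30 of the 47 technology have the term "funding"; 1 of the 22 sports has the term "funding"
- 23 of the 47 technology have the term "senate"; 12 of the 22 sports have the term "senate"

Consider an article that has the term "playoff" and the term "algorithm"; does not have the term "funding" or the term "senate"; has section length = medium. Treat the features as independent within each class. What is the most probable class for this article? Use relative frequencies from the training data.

technology: (47/69) × (46/47) × (11/47) × (2/47) × (17/47) × (24/47) ≈ 0.00122631
sports: (22/69) × (9/22) × (19/22) × (1/22) × (21/22) × (10/22) ≈ 0.00222165
Highest score → sports.

sports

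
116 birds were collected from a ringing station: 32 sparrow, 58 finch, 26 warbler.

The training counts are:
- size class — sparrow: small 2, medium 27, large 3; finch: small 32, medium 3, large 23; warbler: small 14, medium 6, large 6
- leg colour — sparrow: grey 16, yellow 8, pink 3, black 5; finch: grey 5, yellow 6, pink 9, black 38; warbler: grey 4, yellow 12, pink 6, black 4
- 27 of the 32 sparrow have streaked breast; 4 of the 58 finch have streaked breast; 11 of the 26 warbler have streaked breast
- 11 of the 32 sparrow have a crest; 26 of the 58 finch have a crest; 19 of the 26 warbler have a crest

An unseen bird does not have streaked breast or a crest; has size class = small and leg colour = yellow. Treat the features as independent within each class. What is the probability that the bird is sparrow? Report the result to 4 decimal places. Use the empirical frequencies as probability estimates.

0.0186

sparrow: (32/116) × (2/32) × (8/32) × (5/32) × (21/32) ≈ 0.000441979
finch: (58/116) × (32/58) × (6/58) × (54/58) × (32/58) ≈ 0.014659
warbler: (26/116) × (14/26) × (12/26) × (15/26) × (7/26) ≈ 0.00865208
P(sparrow | x) = 0.000441979 / 0.023753059 ≈ 0.0186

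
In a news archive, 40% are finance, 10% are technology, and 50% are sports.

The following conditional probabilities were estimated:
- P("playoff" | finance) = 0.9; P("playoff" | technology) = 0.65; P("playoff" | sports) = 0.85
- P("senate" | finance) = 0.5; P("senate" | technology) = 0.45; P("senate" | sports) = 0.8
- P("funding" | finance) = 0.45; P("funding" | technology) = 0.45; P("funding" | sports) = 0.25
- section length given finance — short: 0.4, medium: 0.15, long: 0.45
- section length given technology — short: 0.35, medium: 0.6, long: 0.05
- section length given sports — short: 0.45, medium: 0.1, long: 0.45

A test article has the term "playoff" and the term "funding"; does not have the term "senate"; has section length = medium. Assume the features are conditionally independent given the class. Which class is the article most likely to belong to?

finance

finance: 0.4 × 0.9 × (1−0.5) × 0.45 × 0.15 = 0.01215
technology: 0.1 × 0.65 × (1−0.45) × 0.45 × 0.6 = 0.0096525
sports: 0.5 × 0.85 × (1−0.8) × 0.25 × 0.1 = 0.002125
Highest score → finance.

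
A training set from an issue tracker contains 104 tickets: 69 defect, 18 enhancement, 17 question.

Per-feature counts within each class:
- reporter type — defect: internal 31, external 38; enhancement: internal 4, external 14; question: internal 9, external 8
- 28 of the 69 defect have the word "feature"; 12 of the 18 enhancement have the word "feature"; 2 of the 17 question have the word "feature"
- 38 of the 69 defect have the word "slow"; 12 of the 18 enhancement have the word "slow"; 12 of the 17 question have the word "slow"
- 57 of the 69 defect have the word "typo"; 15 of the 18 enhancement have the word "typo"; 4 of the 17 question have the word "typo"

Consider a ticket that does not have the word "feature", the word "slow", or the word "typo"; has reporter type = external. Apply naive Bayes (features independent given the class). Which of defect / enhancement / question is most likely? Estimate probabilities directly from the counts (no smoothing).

defect: (69/104) × (38/69) × (41/69) × (31/69) × (12/69) ≈ 0.0169641
enhancement: (18/104) × (14/18) × (6/18) × (6/18) × (3/18) ≈ 0.00249288
question: (17/104) × (8/17) × (15/17) × (5/17) × (13/17) ≈ 0.0152656
Highest score → defect.

defect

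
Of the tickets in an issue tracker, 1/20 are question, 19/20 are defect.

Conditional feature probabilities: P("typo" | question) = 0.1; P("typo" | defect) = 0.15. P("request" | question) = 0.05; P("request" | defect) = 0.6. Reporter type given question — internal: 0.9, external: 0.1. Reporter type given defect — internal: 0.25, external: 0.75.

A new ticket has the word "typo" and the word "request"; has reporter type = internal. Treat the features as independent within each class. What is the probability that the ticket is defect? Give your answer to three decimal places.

question: 0.05 × 0.1 × 0.05 × 0.9 = 0.000225
defect: 0.95 × 0.15 × 0.6 × 0.25 = 0.021375
P(defect | x) = 0.021375 / 0.0216 ≈ 0.990

0.990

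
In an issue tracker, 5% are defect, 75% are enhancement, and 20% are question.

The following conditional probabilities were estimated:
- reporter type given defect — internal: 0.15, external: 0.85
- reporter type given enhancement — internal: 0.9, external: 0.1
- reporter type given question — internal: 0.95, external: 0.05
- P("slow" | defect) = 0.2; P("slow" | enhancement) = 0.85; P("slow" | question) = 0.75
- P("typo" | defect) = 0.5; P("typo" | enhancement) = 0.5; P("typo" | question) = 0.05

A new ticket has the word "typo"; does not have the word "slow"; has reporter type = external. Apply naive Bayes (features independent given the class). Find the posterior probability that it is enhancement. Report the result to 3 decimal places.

defect: 0.05 × 0.85 × (1−0.2) × 0.5 = 0.017
enhancement: 0.75 × 0.1 × (1−0.85) × 0.5 = 0.005625
question: 0.2 × 0.05 × (1−0.75) × 0.05 = 0.000125
P(enhancement | x) = 0.005625 / 0.02275 ≈ 0.247

0.247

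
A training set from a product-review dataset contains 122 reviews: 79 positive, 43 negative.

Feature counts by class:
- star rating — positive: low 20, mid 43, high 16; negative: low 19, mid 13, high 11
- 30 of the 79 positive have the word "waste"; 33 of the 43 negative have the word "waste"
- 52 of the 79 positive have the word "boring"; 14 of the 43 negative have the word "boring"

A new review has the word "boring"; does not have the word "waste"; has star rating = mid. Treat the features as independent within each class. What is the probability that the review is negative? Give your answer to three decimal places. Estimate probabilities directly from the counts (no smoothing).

positive: (79/122) × (43/79) × (49/79) × (52/79) ≈ 0.143898
negative: (43/122) × (13/43) × (10/43) × (14/43) ≈ 0.00806816
P(negative | x) = 0.00806816 / 0.15196616 ≈ 0.053

0.053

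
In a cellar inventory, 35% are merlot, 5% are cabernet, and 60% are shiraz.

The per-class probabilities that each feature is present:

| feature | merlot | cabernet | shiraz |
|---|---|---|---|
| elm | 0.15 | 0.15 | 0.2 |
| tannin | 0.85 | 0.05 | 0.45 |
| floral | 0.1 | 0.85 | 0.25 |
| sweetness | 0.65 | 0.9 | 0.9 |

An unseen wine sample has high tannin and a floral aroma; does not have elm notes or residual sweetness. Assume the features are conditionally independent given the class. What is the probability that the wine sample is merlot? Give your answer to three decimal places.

0.613

merlot: 0.35 × (1−0.15) × 0.85 × 0.1 × (1−0.65) = 0.008850625
cabernet: 0.05 × (1−0.15) × 0.05 × 0.85 × (1−0.9) = 0.000180625
shiraz: 0.6 × (1−0.2) × 0.45 × 0.25 × (1−0.9) = 0.0054
P(merlot | x) = 0.008850625 / 0.01443125 ≈ 0.613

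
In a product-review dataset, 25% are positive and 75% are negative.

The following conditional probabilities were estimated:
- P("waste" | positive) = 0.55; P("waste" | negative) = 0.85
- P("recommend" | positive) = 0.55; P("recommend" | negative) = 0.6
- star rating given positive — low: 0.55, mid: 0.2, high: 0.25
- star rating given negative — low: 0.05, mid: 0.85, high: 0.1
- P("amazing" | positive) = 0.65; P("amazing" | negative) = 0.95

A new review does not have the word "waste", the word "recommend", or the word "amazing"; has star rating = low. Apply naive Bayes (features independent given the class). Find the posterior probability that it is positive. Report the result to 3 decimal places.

positive: 0.25 × (1−0.55) × (1−0.55) × 0.55 × (1−0.65) = 0.0097453125
negative: 0.75 × (1−0.85) × (1−0.6) × 0.05 × (1−0.95) = 0.0001125
P(positive | x) = 0.0097453125 / 0.0098578125 ≈ 0.989

0.989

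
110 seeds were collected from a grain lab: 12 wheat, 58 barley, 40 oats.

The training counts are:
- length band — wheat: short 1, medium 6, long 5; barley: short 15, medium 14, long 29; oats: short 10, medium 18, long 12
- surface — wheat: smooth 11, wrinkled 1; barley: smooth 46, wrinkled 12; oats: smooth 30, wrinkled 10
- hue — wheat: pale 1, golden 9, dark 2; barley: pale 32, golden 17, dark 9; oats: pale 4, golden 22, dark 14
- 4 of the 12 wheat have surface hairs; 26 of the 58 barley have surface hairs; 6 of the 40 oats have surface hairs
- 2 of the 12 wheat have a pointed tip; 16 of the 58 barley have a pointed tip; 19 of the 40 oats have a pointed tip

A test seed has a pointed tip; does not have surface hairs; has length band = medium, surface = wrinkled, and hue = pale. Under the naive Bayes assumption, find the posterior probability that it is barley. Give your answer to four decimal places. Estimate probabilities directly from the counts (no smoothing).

wheat: (12/110) × (6/12) × (1/12) × (1/12) × (8/12) × (2/12) ≈ 0.0000420875
barley: (58/110) × (14/58) × (12/58) × (32/58) × (32/58) × (16/58) ≈ 0.00221118
oats: (40/110) × (18/40) × (10/40) × (4/40) × (34/40) × (19/40) ≈ 0.0016517
P(barley | x) = 0.00221118 / 0.0039049675 ≈ 0.5662

0.5662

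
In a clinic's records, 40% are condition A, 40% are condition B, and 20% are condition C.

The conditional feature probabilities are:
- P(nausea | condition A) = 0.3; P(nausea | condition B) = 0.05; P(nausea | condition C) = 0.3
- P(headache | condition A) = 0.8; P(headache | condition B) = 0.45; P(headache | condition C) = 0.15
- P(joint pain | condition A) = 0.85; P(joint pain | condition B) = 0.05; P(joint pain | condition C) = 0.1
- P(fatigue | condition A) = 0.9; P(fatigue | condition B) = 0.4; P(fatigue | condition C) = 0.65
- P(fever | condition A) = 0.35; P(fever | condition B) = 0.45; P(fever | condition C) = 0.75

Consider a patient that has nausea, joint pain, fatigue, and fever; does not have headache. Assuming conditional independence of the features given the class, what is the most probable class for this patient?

condition A

condition A: 0.4 × 0.3 × (1−0.8) × 0.85 × 0.9 × 0.35 = 0.006426
condition B: 0.4 × 0.05 × (1−0.45) × 0.05 × 0.4 × 0.45 = 0.000099
condition C: 0.2 × 0.3 × (1−0.15) × 0.1 × 0.65 × 0.75 = 0.00248625
Highest score → condition A.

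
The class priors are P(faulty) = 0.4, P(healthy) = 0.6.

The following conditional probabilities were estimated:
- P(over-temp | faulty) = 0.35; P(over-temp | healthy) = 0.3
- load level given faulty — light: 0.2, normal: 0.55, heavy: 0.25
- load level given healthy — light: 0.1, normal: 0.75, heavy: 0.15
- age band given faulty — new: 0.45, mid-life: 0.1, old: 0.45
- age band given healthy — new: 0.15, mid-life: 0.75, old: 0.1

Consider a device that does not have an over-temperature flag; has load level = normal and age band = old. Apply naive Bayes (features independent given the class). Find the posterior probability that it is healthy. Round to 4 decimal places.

faulty: 0.4 × (1−0.35) × 0.55 × 0.45 = 0.06435
healthy: 0.6 × (1−0.3) × 0.75 × 0.1 = 0.0315
P(healthy | x) = 0.0315 / 0.09585 ≈ 0.3286

0.3286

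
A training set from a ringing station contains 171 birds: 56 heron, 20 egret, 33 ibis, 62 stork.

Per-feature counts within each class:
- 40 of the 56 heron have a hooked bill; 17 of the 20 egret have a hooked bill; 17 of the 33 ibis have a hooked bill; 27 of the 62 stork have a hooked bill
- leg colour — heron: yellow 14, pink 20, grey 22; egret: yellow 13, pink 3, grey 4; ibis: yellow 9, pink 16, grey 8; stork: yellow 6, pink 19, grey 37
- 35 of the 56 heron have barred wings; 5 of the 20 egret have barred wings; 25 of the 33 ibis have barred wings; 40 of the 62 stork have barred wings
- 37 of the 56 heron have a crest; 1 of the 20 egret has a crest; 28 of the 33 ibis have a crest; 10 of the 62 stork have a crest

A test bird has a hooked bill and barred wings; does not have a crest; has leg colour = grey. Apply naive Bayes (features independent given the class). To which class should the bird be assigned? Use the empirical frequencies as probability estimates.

stork

heron: (56/171) × (40/56) × (22/56) × (35/56) × (19/56) ≈ 0.019487
egret: (20/171) × (17/20) × (4/20) × (5/20) × (19/20) ≈ 0.00472222
ibis: (33/171) × (17/33) × (8/33) × (25/33) × (5/33) ≈ 0.00276637
stork: (62/171) × (27/62) × (37/62) × (40/62) × (52/62) ≈ 0.0509868
Highest score → stork.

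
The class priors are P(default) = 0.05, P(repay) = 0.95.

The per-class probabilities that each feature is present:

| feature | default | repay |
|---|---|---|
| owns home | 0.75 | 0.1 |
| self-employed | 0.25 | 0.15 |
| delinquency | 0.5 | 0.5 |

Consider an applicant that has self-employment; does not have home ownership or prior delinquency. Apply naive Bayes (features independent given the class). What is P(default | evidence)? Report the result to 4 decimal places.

0.0238

default: 0.05 × (1−0.75) × 0.25 × (1−0.5) = 0.0015625
repay: 0.95 × (1−0.1) × 0.15 × (1−0.5) = 0.064125
P(default | x) = 0.0015625 / 0.0656875 ≈ 0.0238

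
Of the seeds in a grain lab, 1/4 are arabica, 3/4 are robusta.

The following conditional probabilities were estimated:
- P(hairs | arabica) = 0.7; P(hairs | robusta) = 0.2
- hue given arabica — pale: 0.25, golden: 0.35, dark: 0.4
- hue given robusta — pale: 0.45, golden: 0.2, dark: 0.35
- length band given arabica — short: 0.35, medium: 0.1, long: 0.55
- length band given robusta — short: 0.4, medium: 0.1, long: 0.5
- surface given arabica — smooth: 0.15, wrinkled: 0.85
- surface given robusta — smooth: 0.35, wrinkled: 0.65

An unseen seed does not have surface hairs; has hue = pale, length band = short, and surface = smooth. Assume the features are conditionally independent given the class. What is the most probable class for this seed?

robusta

arabica: 0.25 × (1−0.7) × 0.25 × 0.35 × 0.15 = 0.000984375
robusta: 0.75 × (1−0.2) × 0.45 × 0.4 × 0.35 = 0.0378
Highest score → robusta.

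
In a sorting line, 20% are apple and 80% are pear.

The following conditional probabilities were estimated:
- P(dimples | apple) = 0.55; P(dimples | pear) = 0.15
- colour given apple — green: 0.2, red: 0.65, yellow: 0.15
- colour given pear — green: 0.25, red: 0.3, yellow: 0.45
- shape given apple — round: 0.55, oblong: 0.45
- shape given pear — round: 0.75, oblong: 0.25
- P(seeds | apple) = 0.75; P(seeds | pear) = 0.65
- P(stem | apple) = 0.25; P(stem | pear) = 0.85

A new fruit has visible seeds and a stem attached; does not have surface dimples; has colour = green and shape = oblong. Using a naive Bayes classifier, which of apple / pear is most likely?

apple: 0.2 × (1−0.55) × 0.2 × 0.45 × 0.75 × 0.25 = 0.00151875
pear: 0.8 × (1−0.15) × 0.25 × 0.25 × 0.65 × 0.85 = 0.02348125
Highest score → pear.

pear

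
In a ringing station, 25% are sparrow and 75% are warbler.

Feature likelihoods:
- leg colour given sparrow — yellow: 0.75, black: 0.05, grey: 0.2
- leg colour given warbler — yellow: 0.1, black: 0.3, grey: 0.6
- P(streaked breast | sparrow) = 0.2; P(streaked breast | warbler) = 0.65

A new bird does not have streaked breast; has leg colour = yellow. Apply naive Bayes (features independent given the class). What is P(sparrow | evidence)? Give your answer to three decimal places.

0.851

sparrow: 0.25 × 0.75 × (1−0.2) = 0.15
warbler: 0.75 × 0.1 × (1−0.65) = 0.02625
P(sparrow | x) = 0.15 / 0.17625 ≈ 0.851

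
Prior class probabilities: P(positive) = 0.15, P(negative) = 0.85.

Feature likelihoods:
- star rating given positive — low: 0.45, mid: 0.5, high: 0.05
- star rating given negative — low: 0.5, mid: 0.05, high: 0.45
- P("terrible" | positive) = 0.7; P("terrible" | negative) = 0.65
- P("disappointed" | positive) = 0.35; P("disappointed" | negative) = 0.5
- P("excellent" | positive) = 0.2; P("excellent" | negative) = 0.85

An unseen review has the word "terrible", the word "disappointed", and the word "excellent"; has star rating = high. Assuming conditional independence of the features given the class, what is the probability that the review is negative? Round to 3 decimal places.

0.997

positive: 0.15 × 0.05 × 0.7 × 0.35 × 0.2 = 0.0003675
negative: 0.85 × 0.45 × 0.65 × 0.5 × 0.85 = 0.105665625
P(negative | x) = 0.105665625 / 0.106033125 ≈ 0.997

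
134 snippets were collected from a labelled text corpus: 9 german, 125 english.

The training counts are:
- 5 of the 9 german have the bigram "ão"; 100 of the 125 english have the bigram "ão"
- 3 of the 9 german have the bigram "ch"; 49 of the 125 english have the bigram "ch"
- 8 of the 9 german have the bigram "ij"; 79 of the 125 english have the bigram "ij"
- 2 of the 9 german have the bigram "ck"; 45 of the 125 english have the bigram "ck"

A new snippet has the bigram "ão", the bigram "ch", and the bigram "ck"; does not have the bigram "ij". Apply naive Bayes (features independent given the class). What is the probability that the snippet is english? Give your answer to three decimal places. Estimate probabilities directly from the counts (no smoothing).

0.992

german: (9/134) × (5/9) × (3/9) × (1/9) × (2/9) ≈ 0.000307106
english: (125/134) × (100/125) × (49/125) × (46/125) × (45/125) ≈ 0.0387553
P(english | x) = 0.0387553 / 0.039062406 ≈ 0.992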